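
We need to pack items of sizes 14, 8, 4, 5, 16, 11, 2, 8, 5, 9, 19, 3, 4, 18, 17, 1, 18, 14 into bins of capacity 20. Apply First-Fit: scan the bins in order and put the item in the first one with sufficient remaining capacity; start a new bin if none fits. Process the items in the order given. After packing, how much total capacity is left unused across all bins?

24

14 → bin 1 (remaining 6)
8 → bin 2 (remaining 12)
4 → bin 1 (remaining 2)
5 → bin 2 (remaining 7)
16 → bin 3 (remaining 4)
11 → bin 4 (remaining 9)
2 → bin 1 (remaining 0)
8 → bin 4 (remaining 1)
5 → bin 2 (remaining 2)
9 → bin 5 (remaining 11)
19 → bin 6 (remaining 1)
3 → bin 3 (remaining 1)
4 → bin 5 (remaining 7)
18 → bin 7 (remaining 2)
17 → bin 8 (remaining 3)
1 → bin 2 (remaining 1)
18 → bin 9 (remaining 2)
14 → bin 10 (remaining 6)
10 bins × 20 = 200; used 176; unused 24.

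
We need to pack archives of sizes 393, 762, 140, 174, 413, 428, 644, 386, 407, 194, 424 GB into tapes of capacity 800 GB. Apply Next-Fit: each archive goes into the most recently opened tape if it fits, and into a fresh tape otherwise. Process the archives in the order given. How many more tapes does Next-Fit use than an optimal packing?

Next-Fit: [393] [762] [140,174,413] [428] [644] [386,407] [194,424] → 7 tapes.
Total size 4365 GB; any packing needs at least ⌈4365/800⌉ = 6 tapes.
An optimal packing achieves that bound: [762] [644,140] [428,194,174] [424] [413,386] [407,393] → 6 tapes.
Excess: 7 − 6 = 1.

1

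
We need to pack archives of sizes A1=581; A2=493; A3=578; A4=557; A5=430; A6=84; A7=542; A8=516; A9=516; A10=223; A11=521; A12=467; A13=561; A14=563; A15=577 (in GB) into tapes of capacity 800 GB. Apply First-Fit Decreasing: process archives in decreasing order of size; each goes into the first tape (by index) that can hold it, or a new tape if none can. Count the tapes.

13 tapes

Sorted descending: 581, 578, 577, 563, 561, 557, 542, 521, 516, 516, 493, 467, 430, 223, 84.
581 GB → tape 1 (remaining 219 GB)
578 GB → tape 2 (remaining 222 GB)
577 GB → tape 3 (remaining 223 GB)
563 GB → tape 4 (remaining 237 GB)
561 GB → tape 5 (remaining 239 GB)
557 GB → tape 6 (remaining 243 GB)
542 GB → tape 7 (remaining 258 GB)
521 GB → tape 8 (remaining 279 GB)
516 GB → tape 9 (remaining 284 GB)
516 GB → tape 10 (remaining 284 GB)
493 GB → tape 11 (remaining 307 GB)
467 GB → tape 12 (remaining 333 GB)
430 GB → tape 13 (remaining 370 GB)
223 GB → tape 3 (remaining 0 GB)
84 GB → tape 1 (remaining 135 GB)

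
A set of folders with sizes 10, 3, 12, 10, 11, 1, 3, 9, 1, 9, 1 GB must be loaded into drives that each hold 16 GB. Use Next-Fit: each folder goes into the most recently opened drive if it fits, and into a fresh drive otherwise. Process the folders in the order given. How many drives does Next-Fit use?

6 drives

10 GB → drive 1 (remaining 6 GB)
3 GB → drive 1 (remaining 3 GB)
12 GB → drive 2 (remaining 4 GB)
10 GB → drive 3 (remaining 6 GB)
11 GB → drive 4 (remaining 5 GB)
1 GB → drive 4 (remaining 4 GB)
3 GB → drive 4 (remaining 1 GB)
9 GB → drive 5 (remaining 7 GB)
1 GB → drive 5 (remaining 6 GB)
9 GB → drive 6 (remaining 7 GB)
1 GB → drive 6 (remaining 6 GB)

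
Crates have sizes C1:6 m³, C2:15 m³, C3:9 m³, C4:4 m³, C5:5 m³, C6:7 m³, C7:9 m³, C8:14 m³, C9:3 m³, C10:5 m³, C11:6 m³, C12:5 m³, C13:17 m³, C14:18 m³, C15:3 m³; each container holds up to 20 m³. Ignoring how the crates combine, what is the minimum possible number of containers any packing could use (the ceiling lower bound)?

Total size = 6 + 15 + 9 + 4 + 5 + 7 + 9 + 14 + 3 + 5 + 6 + 5 + 17 + 18 + 3 = 126 m³.
⌈126 / 20⌉ = 7.

7 containers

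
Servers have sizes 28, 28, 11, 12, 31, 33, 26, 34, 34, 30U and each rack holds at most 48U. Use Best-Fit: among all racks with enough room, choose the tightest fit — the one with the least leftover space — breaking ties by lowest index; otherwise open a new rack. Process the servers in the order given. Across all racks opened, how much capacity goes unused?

117

rack 1: place 28U, 20U left
rack 2: place 28U, 20U left
rack 1: place 11U, 9U left
rack 2: place 12U, 8U left
rack 3: place 31U, 17U left
rack 4: place 33U, 15U left
rack 5: place 26U, 22U left
rack 6: place 34U, 14U left
rack 7: place 34U, 14U left
rack 8: place 30U, 18U left
8 racks × 48U = 384U; used 267U; unused 117U.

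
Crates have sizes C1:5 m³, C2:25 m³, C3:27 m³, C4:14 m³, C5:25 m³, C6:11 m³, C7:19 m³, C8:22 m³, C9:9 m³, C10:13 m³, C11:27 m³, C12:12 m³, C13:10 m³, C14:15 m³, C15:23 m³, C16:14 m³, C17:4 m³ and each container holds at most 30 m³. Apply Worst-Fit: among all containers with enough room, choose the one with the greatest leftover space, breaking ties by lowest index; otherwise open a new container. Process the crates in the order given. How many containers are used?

C1 (5 m³) → container 1 (remaining 25 m³)
C2 (25 m³) → container 1 (remaining 0 m³)
C3 (27 m³) → container 2 (remaining 3 m³)
C4 (14 m³) → container 3 (remaining 16 m³)
C5 (25 m³) → container 4 (remaining 5 m³)
C6 (11 m³) → container 3 (remaining 5 m³)
C7 (19 m³) → container 5 (remaining 11 m³)
C8 (22 m³) → container 6 (remaining 8 m³)
C9 (9 m³) → container 5 (remaining 2 m³)
C10 (13 m³) → container 7 (remaining 17 m³)
C11 (27 m³) → container 8 (remaining 3 m³)
C12 (12 m³) → container 7 (remaining 5 m³)
C13 (10 m³) → container 9 (remaining 20 m³)
C14 (15 m³) → container 9 (remaining 5 m³)
C15 (23 m³) → container 10 (remaining 7 m³)
C16 (14 m³) → container 11 (remaining 16 m³)
C17 (4 m³) → container 11 (remaining 12 m³)

11 containers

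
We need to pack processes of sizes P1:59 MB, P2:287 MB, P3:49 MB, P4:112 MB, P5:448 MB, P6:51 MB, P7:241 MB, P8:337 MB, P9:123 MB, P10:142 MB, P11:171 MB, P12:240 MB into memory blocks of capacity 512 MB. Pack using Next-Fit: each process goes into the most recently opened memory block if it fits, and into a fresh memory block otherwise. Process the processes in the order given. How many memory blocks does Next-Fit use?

6

Put P1 (59 MB) in memory block 1; 453 MB remain.
Put P2 (287 MB) in memory block 1; 166 MB remain.
Put P3 (49 MB) in memory block 1; 117 MB remain.
Put P4 (112 MB) in memory block 1; 5 MB remain.
Put P5 (448 MB) in memory block 2; 64 MB remain.
Put P6 (51 MB) in memory block 2; 13 MB remain.
Put P7 (241 MB) in memory block 3; 271 MB remain.
Put P8 (337 MB) in memory block 4; 175 MB remain.
Put P9 (123 MB) in memory block 4; 52 MB remain.
Put P10 (142 MB) in memory block 5; 370 MB remain.
Put P11 (171 MB) in memory block 5; 199 MB remain.
Put P12 (240 MB) in memory block 6; 272 MB remain.
Final memory blocks: [59,287,49,112] [448,51] [241] [337,123] [142,171] [240].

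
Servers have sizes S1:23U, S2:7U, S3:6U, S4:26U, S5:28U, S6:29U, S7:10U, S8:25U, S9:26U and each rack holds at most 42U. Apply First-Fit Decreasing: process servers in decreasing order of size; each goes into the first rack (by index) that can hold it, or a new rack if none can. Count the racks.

Sorted descending: 29, 28, 26, 26, 25, 23, 10, 7, 6.
29U → rack 1 (remaining 13U)
28U → rack 2 (remaining 14U)
26U → rack 3 (remaining 16U)
26U → rack 4 (remaining 16U)
25U → rack 5 (remaining 17U)
23U → rack 6 (remaining 19U)
10U → rack 1 (remaining 3U)
7U → rack 2 (remaining 7U)
6U → rack 2 (remaining 1U)
Final racks: [29,10] [28,7,6] [26] [26] [25] [23].

6 racks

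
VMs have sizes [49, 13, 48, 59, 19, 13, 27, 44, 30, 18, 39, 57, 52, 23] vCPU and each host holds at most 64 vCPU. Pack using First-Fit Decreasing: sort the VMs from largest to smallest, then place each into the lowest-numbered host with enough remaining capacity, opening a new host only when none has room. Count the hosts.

9 hosts

Sorted descending: 59, 57, 52, 49, 48, 44, 39, 30, 27, 23, 19, 18, 13, 13.
host 1: place 59 vCPU, 5 vCPU left
host 2: place 57 vCPU, 7 vCPU left
host 3: place 52 vCPU, 12 vCPU left
host 4: place 49 vCPU, 15 vCPU left
host 5: place 48 vCPU, 16 vCPU left
host 6: place 44 vCPU, 20 vCPU left
host 7: place 39 vCPU, 25 vCPU left
host 8: place 30 vCPU, 34 vCPU left
host 8: place 27 vCPU, 7 vCPU left
host 7: place 23 vCPU, 2 vCPU left
host 6: place 19 vCPU, 1 vCPU left
host 9: place 18 vCPU, 46 vCPU left
host 4: place 13 vCPU, 2 vCPU left
host 5: place 13 vCPU, 3 vCPU left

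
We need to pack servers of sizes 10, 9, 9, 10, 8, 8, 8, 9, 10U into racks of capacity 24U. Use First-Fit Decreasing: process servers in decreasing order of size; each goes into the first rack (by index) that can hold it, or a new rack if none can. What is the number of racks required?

Sorted descending: 10, 10, 10, 9, 9, 9, 8, 8, 8.
10U → rack 1 (remaining 14U)
10U → rack 1 (remaining 4U)
10U → rack 2 (remaining 14U)
9U → rack 2 (remaining 5U)
9U → rack 3 (remaining 15U)
9U → rack 3 (remaining 6U)
8U → rack 4 (remaining 16U)
8U → rack 4 (remaining 8U)
8U → rack 4 (remaining 0U)

4 racks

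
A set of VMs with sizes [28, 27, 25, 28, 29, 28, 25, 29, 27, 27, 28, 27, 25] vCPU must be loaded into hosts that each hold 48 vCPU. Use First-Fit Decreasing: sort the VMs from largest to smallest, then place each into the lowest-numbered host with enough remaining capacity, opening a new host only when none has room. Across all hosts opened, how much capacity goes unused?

Sorted descending: 29, 29, 28, 28, 28, 28, 27, 27, 27, 27, 25, 25, 25.
Put 29 vCPU in host 1; 19 vCPU remain.
Put 29 vCPU in host 2; 19 vCPU remain.
Put 28 vCPU in host 3; 20 vCPU remain.
Put 28 vCPU in host 4; 20 vCPU remain.
Put 28 vCPU in host 5; 20 vCPU remain.
Put 28 vCPU in host 6; 20 vCPU remain.
Put 27 vCPU in host 7; 21 vCPU remain.
Put 27 vCPU in host 8; 21 vCPU remain.
Put 27 vCPU in host 9; 21 vCPU remain.
Put 27 vCPU in host 10; 21 vCPU remain.
Put 25 vCPU in host 11; 23 vCPU remain.
Put 25 vCPU in host 12; 23 vCPU remain.
Put 25 vCPU in host 13; 23 vCPU remain.
13 hosts × 48 vCPU = 624 vCPU; used 353 vCPU; unused 271 vCPU.

271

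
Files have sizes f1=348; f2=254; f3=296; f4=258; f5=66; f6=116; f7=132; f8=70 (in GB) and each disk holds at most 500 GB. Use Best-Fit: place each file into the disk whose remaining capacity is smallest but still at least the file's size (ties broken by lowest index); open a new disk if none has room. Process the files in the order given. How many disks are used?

4

f1 (348 GB) → disk 1 (remaining 152 GB)
f2 (254 GB) → disk 2 (remaining 246 GB)
f3 (296 GB) → disk 3 (remaining 204 GB)
f4 (258 GB) → disk 4 (remaining 242 GB)
f5 (66 GB) → disk 1 (remaining 86 GB)
f6 (116 GB) → disk 3 (remaining 88 GB)
f7 (132 GB) → disk 4 (remaining 110 GB)
f8 (70 GB) → disk 1 (remaining 16 GB)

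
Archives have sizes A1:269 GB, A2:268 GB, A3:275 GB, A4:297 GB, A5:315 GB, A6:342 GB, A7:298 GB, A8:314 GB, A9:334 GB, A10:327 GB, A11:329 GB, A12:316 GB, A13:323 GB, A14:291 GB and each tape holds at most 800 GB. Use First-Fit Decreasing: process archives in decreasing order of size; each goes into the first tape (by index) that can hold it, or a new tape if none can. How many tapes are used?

7

Sorted descending: 342, 334, 329, 327, 323, 316, 315, 314, 298, 297, 291, 275, 269, 268.
tape 1: place 342 GB, 458 GB left
tape 1: place 334 GB, 124 GB left
tape 2: place 329 GB, 471 GB left
tape 2: place 327 GB, 144 GB left
tape 3: place 323 GB, 477 GB left
tape 3: place 316 GB, 161 GB left
tape 4: place 315 GB, 485 GB left
tape 4: place 314 GB, 171 GB left
tape 5: place 298 GB, 502 GB left
tape 5: place 297 GB, 205 GB left
tape 6: place 291 GB, 509 GB left
tape 6: place 275 GB, 234 GB left
tape 7: place 269 GB, 531 GB left
tape 7: place 268 GB, 263 GB left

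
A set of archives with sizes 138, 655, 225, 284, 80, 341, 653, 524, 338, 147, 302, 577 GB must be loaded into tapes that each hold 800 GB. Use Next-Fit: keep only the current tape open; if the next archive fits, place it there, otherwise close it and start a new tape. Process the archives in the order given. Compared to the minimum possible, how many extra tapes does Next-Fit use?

Next-Fit: [138,655] [225,284,80] [341] [653] [524] [338,147,302] [577] → 7 tapes.
Total size 4264 GB; any packing needs at least ⌈4264/800⌉ = 6 tapes.
An optimal packing achieves that bound: [655,138] [653,147] [577,80] [524,225] [341,338] [302,284] → 6 tapes.
Excess: 7 − 6 = 1.

1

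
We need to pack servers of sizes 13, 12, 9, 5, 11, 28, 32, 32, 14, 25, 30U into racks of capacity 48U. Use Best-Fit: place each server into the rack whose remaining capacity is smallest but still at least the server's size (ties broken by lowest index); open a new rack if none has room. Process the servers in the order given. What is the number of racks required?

6

rack 1: place 13U, 35U left
rack 1: place 12U, 23U left
rack 1: place 9U, 14U left
rack 1: place 5U, 9U left
rack 2: place 11U, 37U left
rack 2: place 28U, 9U left
rack 3: place 32U, 16U left
rack 4: place 32U, 16U left
rack 3: place 14U, 2U left
rack 5: place 25U, 23U left
rack 6: place 30U, 18U left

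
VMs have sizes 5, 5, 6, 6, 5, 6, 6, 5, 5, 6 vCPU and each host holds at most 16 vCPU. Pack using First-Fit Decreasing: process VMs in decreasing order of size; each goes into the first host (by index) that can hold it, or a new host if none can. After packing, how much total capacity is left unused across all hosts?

Sorted descending: 6, 6, 6, 6, 6, 5, 5, 5, 5, 5.
host 1: place 6 vCPU, 10 vCPU left
host 1: place 6 vCPU, 4 vCPU left
host 2: place 6 vCPU, 10 vCPU left
host 2: place 6 vCPU, 4 vCPU left
host 3: place 6 vCPU, 10 vCPU left
host 3: place 5 vCPU, 5 vCPU left
host 3: place 5 vCPU, 0 vCPU left
host 4: place 5 vCPU, 11 vCPU left
host 4: place 5 vCPU, 6 vCPU left
host 4: place 5 vCPU, 1 vCPU left
4 hosts × 16 vCPU = 64 vCPU; used 55 vCPU; unused 9 vCPU.

9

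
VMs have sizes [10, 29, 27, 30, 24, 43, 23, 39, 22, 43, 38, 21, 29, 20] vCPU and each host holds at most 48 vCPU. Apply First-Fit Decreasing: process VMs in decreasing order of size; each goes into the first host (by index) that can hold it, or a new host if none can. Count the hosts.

10

Sorted descending: 43, 43, 39, 38, 30, 29, 29, 27, 24, 23, 22, 21, 20, 10.
43 vCPU → host 1 (remaining 5 vCPU)
43 vCPU → host 2 (remaining 5 vCPU)
39 vCPU → host 3 (remaining 9 vCPU)
38 vCPU → host 4 (remaining 10 vCPU)
30 vCPU → host 5 (remaining 18 vCPU)
29 vCPU → host 6 (remaining 19 vCPU)
29 vCPU → host 7 (remaining 19 vCPU)
27 vCPU → host 8 (remaining 21 vCPU)
24 vCPU → host 9 (remaining 24 vCPU)
23 vCPU → host 9 (remaining 1 vCPU)
22 vCPU → host 10 (remaining 26 vCPU)
21 vCPU → host 8 (remaining 0 vCPU)
20 vCPU → host 10 (remaining 6 vCPU)
10 vCPU → host 4 (remaining 0 vCPU)
Final hosts: [43] [43] [39] [38,10] [30] [29] [29] [27,21] [24,23] [22,20].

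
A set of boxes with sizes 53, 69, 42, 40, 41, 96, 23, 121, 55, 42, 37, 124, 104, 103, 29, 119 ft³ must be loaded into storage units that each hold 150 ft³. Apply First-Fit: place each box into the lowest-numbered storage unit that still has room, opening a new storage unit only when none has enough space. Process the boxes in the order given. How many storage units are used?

9

Put 53 ft³ in storage unit 1; 97 ft³ remain.
Put 69 ft³ in storage unit 1; 28 ft³ remain.
Put 42 ft³ in storage unit 2; 108 ft³ remain.
Put 40 ft³ in storage unit 2; 68 ft³ remain.
Put 41 ft³ in storage unit 2; 27 ft³ remain.
Put 96 ft³ in storage unit 3; 54 ft³ remain.
Put 23 ft³ in storage unit 1; 5 ft³ remain.
Put 121 ft³ in storage unit 4; 29 ft³ remain.
Put 55 ft³ in storage unit 5; 95 ft³ remain.
Put 42 ft³ in storage unit 3; 12 ft³ remain.
Put 37 ft³ in storage unit 5; 58 ft³ remain.
Put 124 ft³ in storage unit 6; 26 ft³ remain.
Put 104 ft³ in storage unit 7; 46 ft³ remain.
Put 103 ft³ in storage unit 8; 47 ft³ remain.
Put 29 ft³ in storage unit 4; 0 ft³ remain.
Put 119 ft³ in storage unit 9; 31 ft³ remain.
Final storage units: [53,69,23] [42,40,41] [96,42] [121,29] [55,37] [124] [104] [103] [119].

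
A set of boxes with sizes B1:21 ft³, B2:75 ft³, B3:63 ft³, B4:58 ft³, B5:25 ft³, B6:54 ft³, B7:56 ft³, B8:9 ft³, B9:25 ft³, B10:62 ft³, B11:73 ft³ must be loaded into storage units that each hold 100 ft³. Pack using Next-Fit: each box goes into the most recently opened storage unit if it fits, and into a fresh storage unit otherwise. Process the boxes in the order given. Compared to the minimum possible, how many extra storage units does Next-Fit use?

Next-Fit: [21,75] [63] [58,25] [54] [56,9,25] [62] [73] → 7 storage units.
7 boxes exceed 50 ft³ (half the capacity), and no two of those can share a storage unit, so at least 7 storage units are needed.
So 7 is already optimal.

0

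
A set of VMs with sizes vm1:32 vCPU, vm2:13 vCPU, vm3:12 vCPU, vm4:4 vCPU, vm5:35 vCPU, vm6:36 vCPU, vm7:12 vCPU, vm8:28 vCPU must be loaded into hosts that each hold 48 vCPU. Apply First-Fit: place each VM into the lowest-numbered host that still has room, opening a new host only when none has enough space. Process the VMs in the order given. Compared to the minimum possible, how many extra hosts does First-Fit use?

1

First-Fit: [32,13] [12,4,12] [35] [36] [28] → 5 hosts.
Total size 172 vCPU; any packing needs at least ⌈172/48⌉ = 4 hosts.
An optimal packing achieves that bound: [36,12] [35,13] [32,12,4] [28] → 4 hosts.
Excess: 5 − 4 = 1.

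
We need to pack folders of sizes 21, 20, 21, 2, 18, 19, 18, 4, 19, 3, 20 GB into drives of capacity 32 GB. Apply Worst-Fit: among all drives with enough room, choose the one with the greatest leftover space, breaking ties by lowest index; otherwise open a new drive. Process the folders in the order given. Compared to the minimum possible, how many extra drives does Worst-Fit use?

0

Worst-Fit: [21] [20,2] [21] [18,4] [19] [18,3] [19] [20] → 8 drives.
8 folders exceed 16 GB (half the capacity), and no two of those can share a drive, so at least 8 drives are needed.
So 8 is already optimal.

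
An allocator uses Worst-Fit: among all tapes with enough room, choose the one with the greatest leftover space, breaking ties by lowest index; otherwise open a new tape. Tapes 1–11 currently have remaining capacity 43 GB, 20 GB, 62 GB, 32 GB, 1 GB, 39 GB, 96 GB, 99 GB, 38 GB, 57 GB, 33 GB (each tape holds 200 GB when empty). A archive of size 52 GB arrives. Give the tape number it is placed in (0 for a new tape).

8

Tapes with room: tape 3 (62 GB), tape 7 (96 GB), tape 8 (99 GB), tape 10 (57 GB).
Most room is tape 8 with 99 GB free.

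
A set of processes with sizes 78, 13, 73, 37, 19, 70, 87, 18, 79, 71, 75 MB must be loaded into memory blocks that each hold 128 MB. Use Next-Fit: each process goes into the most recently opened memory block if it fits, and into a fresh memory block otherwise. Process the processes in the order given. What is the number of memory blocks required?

7

Put 78 MB in memory block 1; 50 MB remain.
Put 13 MB in memory block 1; 37 MB remain.
Put 73 MB in memory block 2; 55 MB remain.
Put 37 MB in memory block 2; 18 MB remain.
Put 19 MB in memory block 3; 109 MB remain.
Put 70 MB in memory block 3; 39 MB remain.
Put 87 MB in memory block 4; 41 MB remain.
Put 18 MB in memory block 4; 23 MB remain.
Put 79 MB in memory block 5; 49 MB remain.
Put 71 MB in memory block 6; 57 MB remain.
Put 75 MB in memory block 7; 53 MB remain.
Final memory blocks: [78,13] [73,37] [19,70] [87,18] [79] [71] [75].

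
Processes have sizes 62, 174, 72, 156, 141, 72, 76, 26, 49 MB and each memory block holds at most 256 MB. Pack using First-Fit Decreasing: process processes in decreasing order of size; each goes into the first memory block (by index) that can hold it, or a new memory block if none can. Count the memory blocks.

Sorted descending: 174, 156, 141, 76, 72, 72, 62, 49, 26.
174 MB → memory block 1 (remaining 82 MB)
156 MB → memory block 2 (remaining 100 MB)
141 MB → memory block 3 (remaining 115 MB)
76 MB → memory block 1 (remaining 6 MB)
72 MB → memory block 2 (remaining 28 MB)
72 MB → memory block 3 (remaining 43 MB)
62 MB → memory block 4 (remaining 194 MB)
49 MB → memory block 4 (remaining 145 MB)
26 MB → memory block 2 (remaining 2 MB)

4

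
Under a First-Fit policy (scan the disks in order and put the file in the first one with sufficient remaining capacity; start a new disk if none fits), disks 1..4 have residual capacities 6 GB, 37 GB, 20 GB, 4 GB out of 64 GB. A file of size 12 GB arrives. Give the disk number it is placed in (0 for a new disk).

2

Disks with room: disk 2 (37 GB), disk 3 (20 GB).
The first with room is disk 2.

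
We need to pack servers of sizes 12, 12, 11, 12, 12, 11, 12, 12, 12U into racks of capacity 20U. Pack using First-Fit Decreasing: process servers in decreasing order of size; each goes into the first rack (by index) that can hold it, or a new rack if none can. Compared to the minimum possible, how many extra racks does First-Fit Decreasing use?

0

First-Fit Decreasing: [12] [12] [12] [12] [12] [12] [12] [11] [11] → 9 racks.
9 servers exceed 10U (half the capacity), and no two of those can share a rack, so at least 9 racks are needed.
So 9 is already optimal.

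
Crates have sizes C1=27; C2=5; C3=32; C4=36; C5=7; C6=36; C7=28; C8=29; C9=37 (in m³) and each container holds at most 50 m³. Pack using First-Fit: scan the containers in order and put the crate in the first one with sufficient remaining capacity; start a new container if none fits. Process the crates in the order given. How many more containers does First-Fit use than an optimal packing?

0

First-Fit: [27,5,7] [32] [36] [36] [28] [29] [37] → 7 containers.
7 crates exceed 25 m³ (half the capacity), and no two of those can share a container, so at least 7 containers are needed.
So 7 is already optimal.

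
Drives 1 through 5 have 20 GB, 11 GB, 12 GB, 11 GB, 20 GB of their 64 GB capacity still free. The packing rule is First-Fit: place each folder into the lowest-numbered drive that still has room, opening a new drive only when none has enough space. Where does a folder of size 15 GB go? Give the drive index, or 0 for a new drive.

1

Drives with room: drive 1 (20 GB), drive 5 (20 GB).
The first with room is drive 1.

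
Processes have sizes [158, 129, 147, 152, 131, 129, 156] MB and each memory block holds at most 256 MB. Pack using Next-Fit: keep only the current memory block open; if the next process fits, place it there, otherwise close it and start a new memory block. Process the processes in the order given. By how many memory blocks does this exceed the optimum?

Next-Fit: [158] [129] [147] [152] [131] [129] [156] → 7 memory blocks.
7 processes exceed 128 MB (half the capacity), and no two of those can share a memory block, so at least 7 memory blocks are needed.
So 7 is already optimal.

0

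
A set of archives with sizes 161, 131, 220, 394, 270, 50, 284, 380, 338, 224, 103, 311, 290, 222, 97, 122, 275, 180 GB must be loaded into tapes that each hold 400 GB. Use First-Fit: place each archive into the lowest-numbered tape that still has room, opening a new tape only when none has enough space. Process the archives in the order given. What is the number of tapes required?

13

Put 161 GB in tape 1; 239 GB remain.
Put 131 GB in tape 1; 108 GB remain.
Put 220 GB in tape 2; 180 GB remain.
Put 394 GB in tape 3; 6 GB remain.
Put 270 GB in tape 4; 130 GB remain.
Put 50 GB in tape 1; 58 GB remain.
Put 284 GB in tape 5; 116 GB remain.
Put 380 GB in tape 6; 20 GB remain.
Put 338 GB in tape 7; 62 GB remain.
Put 224 GB in tape 8; 176 GB remain.
Put 103 GB in tape 2; 77 GB remain.
Put 311 GB in tape 9; 89 GB remain.
Put 290 GB in tape 10; 110 GB remain.
Put 222 GB in tape 11; 178 GB remain.
Put 97 GB in tape 4; 33 GB remain.
Put 122 GB in tape 8; 54 GB remain.
Put 275 GB in tape 12; 125 GB remain.
Put 180 GB in tape 13; 220 GB remain.
Final tapes: [161,131,50] [220,103] [394] [270,97] [284] [380] [338] [224,122] [311] [290] [222] [275] [180].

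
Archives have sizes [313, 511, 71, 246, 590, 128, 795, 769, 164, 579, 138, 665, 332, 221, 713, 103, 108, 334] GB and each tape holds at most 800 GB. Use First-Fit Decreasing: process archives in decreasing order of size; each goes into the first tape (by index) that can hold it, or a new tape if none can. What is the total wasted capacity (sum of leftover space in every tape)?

Sorted descending: 795, 769, 713, 665, 590, 579, 511, 334, 332, 313, 246, 221, 164, 138, 128, 108, 103, 71.
tape 1: place 795 GB, 5 GB left
tape 2: place 769 GB, 31 GB left
tape 3: place 713 GB, 87 GB left
tape 4: place 665 GB, 135 GB left
tape 5: place 590 GB, 210 GB left
tape 6: place 579 GB, 221 GB left
tape 7: place 511 GB, 289 GB left
tape 8: place 334 GB, 466 GB left
tape 8: place 332 GB, 134 GB left
tape 9: place 313 GB, 487 GB left
tape 7: place 246 GB, 43 GB left
tape 6: place 221 GB, 0 GB left
tape 5: place 164 GB, 46 GB left
tape 9: place 138 GB, 349 GB left
tape 4: place 128 GB, 7 GB left
tape 8: place 108 GB, 26 GB left
tape 9: place 103 GB, 246 GB left
tape 3: place 71 GB, 16 GB left
9 tapes × 800 GB = 7200 GB; used 6780 GB; unused 420 GB.

420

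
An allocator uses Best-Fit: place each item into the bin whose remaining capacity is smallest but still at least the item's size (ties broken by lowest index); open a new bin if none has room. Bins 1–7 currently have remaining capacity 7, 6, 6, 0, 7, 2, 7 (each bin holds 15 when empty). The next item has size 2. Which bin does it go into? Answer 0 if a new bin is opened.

6

Bins with room: bin 1 (7), bin 2 (6), bin 3 (6), bin 5 (7), bin 6 (2), bin 7 (7).
Tightest fit is bin 6 with 2 free.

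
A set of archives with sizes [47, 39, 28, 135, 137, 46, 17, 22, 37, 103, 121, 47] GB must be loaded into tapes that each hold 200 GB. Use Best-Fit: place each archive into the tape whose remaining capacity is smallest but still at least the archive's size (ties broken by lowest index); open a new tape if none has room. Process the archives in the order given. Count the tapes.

47 GB → tape 1 (remaining 153 GB)
39 GB → tape 1 (remaining 114 GB)
28 GB → tape 1 (remaining 86 GB)
135 GB → tape 2 (remaining 65 GB)
137 GB → tape 3 (remaining 63 GB)
46 GB → tape 3 (remaining 17 GB)
17 GB → tape 3 (remaining 0 GB)
22 GB → tape 2 (remaining 43 GB)
37 GB → tape 2 (remaining 6 GB)
103 GB → tape 4 (remaining 97 GB)
121 GB → tape 5 (remaining 79 GB)
47 GB → tape 5 (remaining 32 GB)
Final tapes: [47,39,28] [135,22,37] [137,46,17] [103] [121,47].

5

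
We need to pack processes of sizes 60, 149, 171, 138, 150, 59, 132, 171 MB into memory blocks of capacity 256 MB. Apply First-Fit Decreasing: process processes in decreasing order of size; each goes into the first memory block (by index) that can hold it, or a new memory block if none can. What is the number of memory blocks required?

Sorted descending: 171, 171, 150, 149, 138, 132, 60, 59.
Put 171 MB in memory block 1; 85 MB remain.
Put 171 MB in memory block 2; 85 MB remain.
Put 150 MB in memory block 3; 106 MB remain.
Put 149 MB in memory block 4; 107 MB remain.
Put 138 MB in memory block 5; 118 MB remain.
Put 132 MB in memory block 6; 124 MB remain.
Put 60 MB in memory block 1; 25 MB remain.
Put 59 MB in memory block 2; 26 MB remain.
Final memory blocks: [171,60] [171,59] [150] [149] [138] [132].

6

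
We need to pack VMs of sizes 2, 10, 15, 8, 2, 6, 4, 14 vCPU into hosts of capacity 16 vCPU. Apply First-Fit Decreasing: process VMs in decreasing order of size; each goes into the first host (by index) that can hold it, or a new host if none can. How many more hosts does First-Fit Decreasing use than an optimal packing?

First-Fit Decreasing: [15] [14,2] [10,6] [8,4,2] → 4 hosts.
Total size 61 vCPU; any packing needs at least ⌈61/16⌉ = 4 hosts.
So 4 is already optimal.

0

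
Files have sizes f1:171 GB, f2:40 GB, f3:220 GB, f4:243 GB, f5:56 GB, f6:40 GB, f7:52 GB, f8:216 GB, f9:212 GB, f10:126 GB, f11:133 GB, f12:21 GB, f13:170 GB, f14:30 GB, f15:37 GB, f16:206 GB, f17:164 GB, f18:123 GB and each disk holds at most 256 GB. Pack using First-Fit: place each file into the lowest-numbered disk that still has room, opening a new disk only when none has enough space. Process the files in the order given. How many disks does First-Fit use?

disk 1: place f1 (171 GB), 85 GB left
disk 1: place f2 (40 GB), 45 GB left
disk 2: place f3 (220 GB), 36 GB left
disk 3: place f4 (243 GB), 13 GB left
disk 4: place f5 (56 GB), 200 GB left
disk 1: place f6 (40 GB), 5 GB left
disk 4: place f7 (52 GB), 148 GB left
disk 5: place f8 (216 GB), 40 GB left
disk 6: place f9 (212 GB), 44 GB left
disk 4: place f10 (126 GB), 22 GB left
disk 7: place f11 (133 GB), 123 GB left
disk 2: place f12 (21 GB), 15 GB left
disk 8: place f13 (170 GB), 86 GB left
disk 5: place f14 (30 GB), 10 GB left
disk 6: place f15 (37 GB), 7 GB left
disk 9: place f16 (206 GB), 50 GB left
disk 10: place f17 (164 GB), 92 GB left
disk 7: place f18 (123 GB), 0 GB left
Final disks: [171,40,40] [220,21] [243] [56,52,126] [216,30] [212,37] [133,123] [170] [206] [164].

10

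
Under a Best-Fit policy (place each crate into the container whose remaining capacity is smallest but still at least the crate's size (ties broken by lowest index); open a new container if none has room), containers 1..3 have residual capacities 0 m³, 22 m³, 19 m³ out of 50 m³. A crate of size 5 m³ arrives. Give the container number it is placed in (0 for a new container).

3

Containers with room: container 2 (22 m³), container 3 (19 m³).
Tightest fit is container 3 with 19 m³ free.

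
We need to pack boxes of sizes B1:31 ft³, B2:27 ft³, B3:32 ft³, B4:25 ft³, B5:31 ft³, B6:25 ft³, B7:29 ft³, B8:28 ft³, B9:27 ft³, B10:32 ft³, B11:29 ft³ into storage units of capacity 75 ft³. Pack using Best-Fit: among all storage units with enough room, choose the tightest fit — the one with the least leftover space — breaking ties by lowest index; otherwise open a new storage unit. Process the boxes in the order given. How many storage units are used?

B1 (31 ft³) → storage unit 1 (remaining 44 ft³)
B2 (27 ft³) → storage unit 1 (remaining 17 ft³)
B3 (32 ft³) → storage unit 2 (remaining 43 ft³)
B4 (25 ft³) → storage unit 2 (remaining 18 ft³)
B5 (31 ft³) → storage unit 3 (remaining 44 ft³)
B6 (25 ft³) → storage unit 3 (remaining 19 ft³)
B7 (29 ft³) → storage unit 4 (remaining 46 ft³)
B8 (28 ft³) → storage unit 4 (remaining 18 ft³)
B9 (27 ft³) → storage unit 5 (remaining 48 ft³)
B10 (32 ft³) → storage unit 5 (remaining 16 ft³)
B11 (29 ft³) → storage unit 6 (remaining 46 ft³)

6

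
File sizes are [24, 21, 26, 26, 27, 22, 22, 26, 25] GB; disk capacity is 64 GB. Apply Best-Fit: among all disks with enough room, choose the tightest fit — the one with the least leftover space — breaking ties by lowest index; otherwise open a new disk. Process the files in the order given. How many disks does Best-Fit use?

5

24 GB → disk 1 (remaining 40 GB)
21 GB → disk 1 (remaining 19 GB)
26 GB → disk 2 (remaining 38 GB)
26 GB → disk 2 (remaining 12 GB)
27 GB → disk 3 (remaining 37 GB)
22 GB → disk 3 (remaining 15 GB)
22 GB → disk 4 (remaining 42 GB)
26 GB → disk 4 (remaining 16 GB)
25 GB → disk 5 (remaining 39 GB)
Final disks: [24,21] [26,26] [27,22] [22,26] [25].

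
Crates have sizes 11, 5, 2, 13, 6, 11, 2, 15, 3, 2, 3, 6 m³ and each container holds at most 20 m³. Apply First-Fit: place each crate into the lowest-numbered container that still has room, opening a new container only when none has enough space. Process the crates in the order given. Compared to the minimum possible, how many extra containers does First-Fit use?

First-Fit: [11,5,2,2] [13,6] [11,3,2,3] [15] [6] → 5 containers.
Total size 79 m³; any packing needs at least ⌈79/20⌉ = 4 containers.
An optimal packing achieves that bound: [15,5] [13,6] [11,6,3] [11,3,2,2,2] → 4 containers.
Excess: 5 − 4 = 1.

1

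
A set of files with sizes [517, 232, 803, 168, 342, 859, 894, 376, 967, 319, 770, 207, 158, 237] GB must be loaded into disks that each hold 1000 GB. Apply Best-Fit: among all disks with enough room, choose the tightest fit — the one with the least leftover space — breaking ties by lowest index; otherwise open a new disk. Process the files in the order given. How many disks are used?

8

517 GB → disk 1 (remaining 483 GB)
232 GB → disk 1 (remaining 251 GB)
803 GB → disk 2 (remaining 197 GB)
168 GB → disk 2 (remaining 29 GB)
342 GB → disk 3 (remaining 658 GB)
859 GB → disk 4 (remaining 141 GB)
894 GB → disk 5 (remaining 106 GB)
376 GB → disk 3 (remaining 282 GB)
967 GB → disk 6 (remaining 33 GB)
319 GB → disk 7 (remaining 681 GB)
770 GB → disk 8 (remaining 230 GB)
207 GB → disk 8 (remaining 23 GB)
158 GB → disk 1 (remaining 93 GB)
237 GB → disk 3 (remaining 45 GB)
Final disks: [517,232,158] [803,168] [342,376,237] [859] [894] [967] [319] [770,207].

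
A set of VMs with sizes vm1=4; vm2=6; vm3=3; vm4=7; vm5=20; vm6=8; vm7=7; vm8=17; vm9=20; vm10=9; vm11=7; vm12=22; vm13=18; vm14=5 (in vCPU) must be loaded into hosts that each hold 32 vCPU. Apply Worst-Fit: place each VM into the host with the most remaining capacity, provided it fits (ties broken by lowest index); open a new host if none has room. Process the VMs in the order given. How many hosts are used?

6

host 1: place vm1 (4 vCPU), 28 vCPU left
host 1: place vm2 (6 vCPU), 22 vCPU left
host 1: place vm3 (3 vCPU), 19 vCPU left
host 1: place vm4 (7 vCPU), 12 vCPU left
host 2: place vm5 (20 vCPU), 12 vCPU left
host 1: place vm6 (8 vCPU), 4 vCPU left
host 2: place vm7 (7 vCPU), 5 vCPU left
host 3: place vm8 (17 vCPU), 15 vCPU left
host 4: place vm9 (20 vCPU), 12 vCPU left
host 3: place vm10 (9 vCPU), 6 vCPU left
host 4: place vm11 (7 vCPU), 5 vCPU left
host 5: place vm12 (22 vCPU), 10 vCPU left
host 6: place vm13 (18 vCPU), 14 vCPU left
host 6: place vm14 (5 vCPU), 9 vCPU left
Final hosts: [4,6,3,7,8] [20,7] [17,9] [20,7] [22] [18,5].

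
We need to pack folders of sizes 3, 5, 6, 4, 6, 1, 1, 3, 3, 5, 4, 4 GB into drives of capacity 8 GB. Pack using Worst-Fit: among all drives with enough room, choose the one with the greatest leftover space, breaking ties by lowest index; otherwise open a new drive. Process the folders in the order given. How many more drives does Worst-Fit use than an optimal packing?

1

Worst-Fit: [3,5] [6] [4,1,1] [6] [3,3] [5] [4,4] → 7 drives.
Total size 45 GB; any packing needs at least ⌈45/8⌉ = 6 drives.
An optimal packing achieves that bound: [6,1,1] [6] [5,3] [5,3] [4,4] [4,3] → 6 drives.
Excess: 7 − 6 = 1.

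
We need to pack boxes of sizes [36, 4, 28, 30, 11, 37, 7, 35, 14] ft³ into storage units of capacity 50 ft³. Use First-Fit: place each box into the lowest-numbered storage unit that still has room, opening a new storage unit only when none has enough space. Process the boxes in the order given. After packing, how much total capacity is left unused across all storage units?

48

36 ft³ → storage unit 1 (remaining 14 ft³)
4 ft³ → storage unit 1 (remaining 10 ft³)
28 ft³ → storage unit 2 (remaining 22 ft³)
30 ft³ → storage unit 3 (remaining 20 ft³)
11 ft³ → storage unit 2 (remaining 11 ft³)
37 ft³ → storage unit 4 (remaining 13 ft³)
7 ft³ → storage unit 1 (remaining 3 ft³)
35 ft³ → storage unit 5 (remaining 15 ft³)
14 ft³ → storage unit 3 (remaining 6 ft³)
5 storage units × 50 ft³ = 250 ft³; used 202 ft³; unused 48 ft³.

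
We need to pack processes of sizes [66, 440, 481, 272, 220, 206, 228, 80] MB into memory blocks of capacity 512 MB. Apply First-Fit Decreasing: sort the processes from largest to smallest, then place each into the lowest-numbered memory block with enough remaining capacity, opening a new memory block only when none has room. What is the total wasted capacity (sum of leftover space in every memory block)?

Sorted descending: 481, 440, 272, 228, 220, 206, 80, 66.
memory block 1: place 481 MB, 31 MB left
memory block 2: place 440 MB, 72 MB left
memory block 3: place 272 MB, 240 MB left
memory block 3: place 228 MB, 12 MB left
memory block 4: place 220 MB, 292 MB left
memory block 4: place 206 MB, 86 MB left
memory block 4: place 80 MB, 6 MB left
memory block 2: place 66 MB, 6 MB left
4 memory blocks × 512 MB = 2048 MB; used 1993 MB; unused 55 MB.

55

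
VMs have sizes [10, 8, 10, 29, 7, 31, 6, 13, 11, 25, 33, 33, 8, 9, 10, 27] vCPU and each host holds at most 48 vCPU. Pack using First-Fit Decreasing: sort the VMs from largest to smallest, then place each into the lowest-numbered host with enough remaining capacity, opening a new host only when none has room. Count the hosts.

6

Sorted descending: 33, 33, 31, 29, 27, 25, 13, 11, 10, 10, 10, 9, 8, 8, 7, 6.
host 1: place 33 vCPU, 15 vCPU left
host 2: place 33 vCPU, 15 vCPU left
host 3: place 31 vCPU, 17 vCPU left
host 4: place 29 vCPU, 19 vCPU left
host 5: place 27 vCPU, 21 vCPU left
host 6: place 25 vCPU, 23 vCPU left
host 1: place 13 vCPU, 2 vCPU left
host 2: place 11 vCPU, 4 vCPU left
host 3: place 10 vCPU, 7 vCPU left
host 4: place 10 vCPU, 9 vCPU left
host 5: place 10 vCPU, 11 vCPU left
host 4: place 9 vCPU, 0 vCPU left
host 5: place 8 vCPU, 3 vCPU left
host 6: place 8 vCPU, 15 vCPU left
host 3: place 7 vCPU, 0 vCPU left
host 6: place 6 vCPU, 9 vCPU left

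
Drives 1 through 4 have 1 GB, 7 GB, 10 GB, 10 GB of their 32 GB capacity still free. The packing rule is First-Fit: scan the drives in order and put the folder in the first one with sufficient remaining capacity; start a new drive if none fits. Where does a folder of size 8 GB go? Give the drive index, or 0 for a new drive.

3

Drives with room: drive 3 (10 GB), drive 4 (10 GB).
The first with room is drive 3.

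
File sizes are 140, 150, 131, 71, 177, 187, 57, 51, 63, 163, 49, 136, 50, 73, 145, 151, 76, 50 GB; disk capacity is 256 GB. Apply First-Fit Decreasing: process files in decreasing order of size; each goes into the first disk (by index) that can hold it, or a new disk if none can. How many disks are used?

9 disks

Sorted descending: 187, 177, 163, 151, 150, 145, 140, 136, 131, 76, 73, 71, 63, 57, 51, 50, 50, 49.
disk 1: place 187 GB, 69 GB left
disk 2: place 177 GB, 79 GB left
disk 3: place 163 GB, 93 GB left
disk 4: place 151 GB, 105 GB left
disk 5: place 150 GB, 106 GB left
disk 6: place 145 GB, 111 GB left
disk 7: place 140 GB, 116 GB left
disk 8: place 136 GB, 120 GB left
disk 9: place 131 GB, 125 GB left
disk 2: place 76 GB, 3 GB left
disk 3: place 73 GB, 20 GB left
disk 4: place 71 GB, 34 GB left
disk 1: place 63 GB, 6 GB left
disk 5: place 57 GB, 49 GB left
disk 6: place 51 GB, 60 GB left
disk 6: place 50 GB, 10 GB left
disk 7: place 50 GB, 66 GB left
disk 5: place 49 GB, 0 GB left
Final disks: [187,63] [177,76] [163,73] [151,71] [150,57,49] [145,51,50] [140,50] [136] [131].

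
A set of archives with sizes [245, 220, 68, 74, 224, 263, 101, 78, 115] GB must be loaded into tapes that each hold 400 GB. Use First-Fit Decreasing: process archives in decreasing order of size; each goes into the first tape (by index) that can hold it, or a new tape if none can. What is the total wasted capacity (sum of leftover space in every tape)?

212

Sorted descending: 263, 245, 224, 220, 115, 101, 78, 74, 68.
263 GB → tape 1 (remaining 137 GB)
245 GB → tape 2 (remaining 155 GB)
224 GB → tape 3 (remaining 176 GB)
220 GB → tape 4 (remaining 180 GB)
115 GB → tape 1 (remaining 22 GB)
101 GB → tape 2 (remaining 54 GB)
78 GB → tape 3 (remaining 98 GB)
74 GB → tape 3 (remaining 24 GB)
68 GB → tape 4 (remaining 112 GB)
4 tapes × 400 GB = 1600 GB; used 1388 GB; unused 212 GB.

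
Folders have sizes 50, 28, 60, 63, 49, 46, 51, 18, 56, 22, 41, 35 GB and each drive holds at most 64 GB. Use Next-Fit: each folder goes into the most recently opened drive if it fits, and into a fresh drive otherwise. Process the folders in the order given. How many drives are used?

drive 1: place 50 GB, 14 GB left
drive 2: place 28 GB, 36 GB left
drive 3: place 60 GB, 4 GB left
drive 4: place 63 GB, 1 GB left
drive 5: place 49 GB, 15 GB left
drive 6: place 46 GB, 18 GB left
drive 7: place 51 GB, 13 GB left
drive 8: place 18 GB, 46 GB left
drive 9: place 56 GB, 8 GB left
drive 10: place 22 GB, 42 GB left
drive 10: place 41 GB, 1 GB left
drive 11: place 35 GB, 29 GB left

11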